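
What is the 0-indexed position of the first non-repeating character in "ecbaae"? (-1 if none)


Input: ecbaae
Character frequencies:
  'a': 2
  'b': 1
  'c': 1
  'e': 2
Scanning left to right for freq == 1:
  Position 0 ('e'): freq=2, skip
  Position 1 ('c'): unique! => answer = 1

1


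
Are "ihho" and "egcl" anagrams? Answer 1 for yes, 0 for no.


Strings: "ihho", "egcl"
Sorted first:  hhio
Sorted second: cegl
Differ at position 0: 'h' vs 'c' => not anagrams

0


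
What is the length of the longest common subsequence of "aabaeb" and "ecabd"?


LCS of "aabaeb" and "ecabd"
DP table:
           e    c    a    b    d
      0    0    0    0    0    0
  a   0    0    0    1    1    1
  a   0    0    0    1    1    1
  b   0    0    0    1    2    2
  a   0    0    0    1    2    2
  e   0    1    1    1    2    2
  b   0    1    1    1    2    2
LCS length = dp[6][5] = 2

2


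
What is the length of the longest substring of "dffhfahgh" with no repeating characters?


Input: "dffhfahgh"
Sliding window (track last position of each char):
  Position 0 ('d'): window [0,0] length 1 -- new best
  Position 1 ('f'): window [0,1] length 2 -- new best
  Position 2 ('f'): repeat (last at 1), move window start to 2
  Position 2 ('f'): window [2,2] length 1
  Position 3 ('h'): window [2,3] length 2
  Position 4 ('f'): repeat (last at 2), move window start to 3
  Position 4 ('f'): window [3,4] length 2
  Position 5 ('a'): window [3,5] length 3 -- new best
  Position 6 ('h'): repeat (last at 3), move window start to 4
  Position 6 ('h'): window [4,6] length 3
  Position 7 ('g'): window [4,7] length 4 -- new best
  Position 8 ('h'): repeat (last at 6), move window start to 7
  Position 8 ('h'): window [7,8] length 2
Longest substring with no repeats: "fahg" with length 4

4


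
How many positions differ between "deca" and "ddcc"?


Comparing "deca" and "ddcc" position by position:
  Position 0: 'd' vs 'd' => same
  Position 1: 'e' vs 'd' => DIFFER
  Position 2: 'c' vs 'c' => same
  Position 3: 'a' vs 'c' => DIFFER
Positions that differ: 2

2


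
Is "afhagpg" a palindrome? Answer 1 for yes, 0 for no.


Input: afhagpg
Reversed: gpgahfa
  Compare pos 0 ('a') with pos 6 ('g'): MISMATCH
  Compare pos 1 ('f') with pos 5 ('p'): MISMATCH
  Compare pos 2 ('h') with pos 4 ('g'): MISMATCH
Result: not a palindrome

0


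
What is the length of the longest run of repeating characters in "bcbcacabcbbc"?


Input: "bcbcacabcbbc"
Scanning for longest run:
  Position 1 ('c'): new char, reset run to 1
  Position 2 ('b'): new char, reset run to 1
  Position 3 ('c'): new char, reset run to 1
  Position 4 ('a'): new char, reset run to 1
  Position 5 ('c'): new char, reset run to 1
  Position 6 ('a'): new char, reset run to 1
  Position 7 ('b'): new char, reset run to 1
  Position 8 ('c'): new char, reset run to 1
  Position 9 ('b'): new char, reset run to 1
  Position 10 ('b'): continues run of 'b', length=2
  Position 11 ('c'): new char, reset run to 1
Longest run: 'b' with length 2

2


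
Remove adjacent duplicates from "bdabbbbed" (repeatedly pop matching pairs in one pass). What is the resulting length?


Input: bdabbbbed
Stack-based adjacent duplicate removal:
  Read 'b': push. Stack: b
  Read 'd': push. Stack: bd
  Read 'a': push. Stack: bda
  Read 'b': push. Stack: bdab
  Read 'b': matches stack top 'b' => pop. Stack: bda
  Read 'b': push. Stack: bdab
  Read 'b': matches stack top 'b' => pop. Stack: bda
  Read 'e': push. Stack: bdae
  Read 'd': push. Stack: bdaed
Final stack: "bdaed" (length 5)

5


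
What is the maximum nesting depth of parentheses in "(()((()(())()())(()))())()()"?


Input: "(()((()(())()())(()))())()()"
Tracking depth:
  Position 0 '(': depth becomes 1
  Position 1 '(': depth becomes 2
  Position 2 ')': depth becomes 1
  Position 3 '(': depth becomes 2
  Position 4 '(': depth becomes 3
  Position 5 '(': depth becomes 4
  Position 6 ')': depth becomes 3
  Position 7 '(': depth becomes 4
  Position 8 '(': depth becomes 5
  Position 9 ')': depth becomes 4
  Position 10 ')': depth becomes 3
  Position 11 '(': depth becomes 4
  Position 12 ')': depth becomes 3
  Position 13 '(': depth becomes 4
  Position 14 ')': depth becomes 3
  Position 15 ')': depth becomes 2
  Position 16 '(': depth becomes 3
  Position 17 '(': depth becomes 4
  Position 18 ')': depth becomes 3
  Position 19 ')': depth becomes 2
  Position 20 ')': depth becomes 1
  Position 21 '(': depth becomes 2
  Position 22 ')': depth becomes 1
  Position 23 ')': depth becomes 0
  Position 24 '(': depth becomes 1
  Position 25 ')': depth becomes 0
  Position 26 '(': depth becomes 1
  Position 27 ')': depth becomes 0
Maximum depth reached: 5

5


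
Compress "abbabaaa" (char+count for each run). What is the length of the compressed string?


Input: abbabaaa
Runs:
  'a' x 1 => "a1"
  'b' x 2 => "b2"
  'a' x 1 => "a1"
  'b' x 1 => "b1"
  'a' x 3 => "a3"
Compressed: "a1b2a1b1a3"
Compressed length: 10

10


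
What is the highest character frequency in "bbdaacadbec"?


Input: bbdaacadbec
Character counts:
  'a': 3
  'b': 3
  'c': 2
  'd': 2
  'e': 1
Maximum frequency: 3

3


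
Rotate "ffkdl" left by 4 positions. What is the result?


Input: "ffkdl", rotate left by 4
First 4 characters: "ffkd"
Remaining characters: "l"
Concatenate remaining + first: "l" + "ffkd" = "lffkd"

lffkd


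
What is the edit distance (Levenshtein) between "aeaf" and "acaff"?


Computing edit distance: "aeaf" -> "acaff"
DP table:
           a    c    a    f    f
      0    1    2    3    4    5
  a   1    0    1    2    3    4
  e   2    1    1    2    3    4
  a   3    2    2    1    2    3
  f   4    3    3    2    1    2
Edit distance = dp[4][5] = 2

2


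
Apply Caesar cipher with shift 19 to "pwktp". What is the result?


Caesar cipher: shift "pwktp" by 19
  'p' (pos 15) + 19 = pos 8 = 'i'
  'w' (pos 22) + 19 = pos 15 = 'p'
  'k' (pos 10) + 19 = pos 3 = 'd'
  't' (pos 19) + 19 = pos 12 = 'm'
  'p' (pos 15) + 19 = pos 8 = 'i'
Result: ipdmi

ipdmi


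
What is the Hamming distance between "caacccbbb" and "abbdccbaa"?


Comparing "caacccbbb" and "abbdccbaa" position by position:
  Position 0: 'c' vs 'a' => differ
  Position 1: 'a' vs 'b' => differ
  Position 2: 'a' vs 'b' => differ
  Position 3: 'c' vs 'd' => differ
  Position 4: 'c' vs 'c' => same
  Position 5: 'c' vs 'c' => same
  Position 6: 'b' vs 'b' => same
  Position 7: 'b' vs 'a' => differ
  Position 8: 'b' vs 'a' => differ
Total differences (Hamming distance): 6

6


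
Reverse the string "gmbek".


Input: gmbek
Reading characters right to left:
  Position 4: 'k'
  Position 3: 'e'
  Position 2: 'b'
  Position 1: 'm'
  Position 0: 'g'
Reversed: kebmg

kebmg


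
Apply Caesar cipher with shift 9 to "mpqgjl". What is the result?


Caesar cipher: shift "mpqgjl" by 9
  'm' (pos 12) + 9 = pos 21 = 'v'
  'p' (pos 15) + 9 = pos 24 = 'y'
  'q' (pos 16) + 9 = pos 25 = 'z'
  'g' (pos 6) + 9 = pos 15 = 'p'
  'j' (pos 9) + 9 = pos 18 = 's'
  'l' (pos 11) + 9 = pos 20 = 'u'
Result: vyzpsu

vyzpsu


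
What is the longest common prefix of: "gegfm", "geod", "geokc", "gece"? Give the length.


Words: gegfm, geod, geokc, gece
  Position 0: all 'g' => match
  Position 1: all 'e' => match
  Position 2: ('g', 'o', 'o', 'c') => mismatch, stop
LCP = "ge" (length 2)

2


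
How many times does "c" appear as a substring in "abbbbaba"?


Searching for "c" in "abbbbaba"
Scanning each position:
  Position 0: "a" => no
  Position 1: "b" => no
  Position 2: "b" => no
  Position 3: "b" => no
  Position 4: "b" => no
  Position 5: "a" => no
  Position 6: "b" => no
  Position 7: "a" => no
Total occurrences: 0

0


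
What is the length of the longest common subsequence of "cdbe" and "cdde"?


LCS of "cdbe" and "cdde"
DP table:
           c    d    d    e
      0    0    0    0    0
  c   0    1    1    1    1
  d   0    1    2    2    2
  b   0    1    2    2    2
  e   0    1    2    2    3
LCS length = dp[4][4] = 3

3


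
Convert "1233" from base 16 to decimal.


Input: "1233" in base 16
Positional expansion:
  Digit '1' (value 1) x 16^3 = 4096
  Digit '2' (value 2) x 16^2 = 512
  Digit '3' (value 3) x 16^1 = 48
  Digit '3' (value 3) x 16^0 = 3
Sum = 4659

4659


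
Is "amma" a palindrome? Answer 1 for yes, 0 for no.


Input: amma
Reversed: amma
  Compare pos 0 ('a') with pos 3 ('a'): match
  Compare pos 1 ('m') with pos 2 ('m'): match
Result: palindrome

1


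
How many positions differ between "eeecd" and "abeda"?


Comparing "eeecd" and "abeda" position by position:
  Position 0: 'e' vs 'a' => DIFFER
  Position 1: 'e' vs 'b' => DIFFER
  Position 2: 'e' vs 'e' => same
  Position 3: 'c' vs 'd' => DIFFER
  Position 4: 'd' vs 'a' => DIFFER
Positions that differ: 4

4


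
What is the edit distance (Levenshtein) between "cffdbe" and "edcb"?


Computing edit distance: "cffdbe" -> "edcb"
DP table:
           e    d    c    b
      0    1    2    3    4
  c   1    1    2    2    3
  f   2    2    2    3    3
  f   3    3    3    3    4
  d   4    4    3    4    4
  b   5    5    4    4    4
  e   6    5    5    5    5
Edit distance = dp[6][4] = 5

5


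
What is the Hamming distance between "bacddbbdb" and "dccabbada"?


Comparing "bacddbbdb" and "dccabbada" position by position:
  Position 0: 'b' vs 'd' => differ
  Position 1: 'a' vs 'c' => differ
  Position 2: 'c' vs 'c' => same
  Position 3: 'd' vs 'a' => differ
  Position 4: 'd' vs 'b' => differ
  Position 5: 'b' vs 'b' => same
  Position 6: 'b' vs 'a' => differ
  Position 7: 'd' vs 'd' => same
  Position 8: 'b' vs 'a' => differ
Total differences (Hamming distance): 6

6


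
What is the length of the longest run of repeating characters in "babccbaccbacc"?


Input: "babccbaccbacc"
Scanning for longest run:
  Position 1 ('a'): new char, reset run to 1
  Position 2 ('b'): new char, reset run to 1
  Position 3 ('c'): new char, reset run to 1
  Position 4 ('c'): continues run of 'c', length=2
  Position 5 ('b'): new char, reset run to 1
  Position 6 ('a'): new char, reset run to 1
  Position 7 ('c'): new char, reset run to 1
  Position 8 ('c'): continues run of 'c', length=2
  Position 9 ('b'): new char, reset run to 1
  Position 10 ('a'): new char, reset run to 1
  Position 11 ('c'): new char, reset run to 1
  Position 12 ('c'): continues run of 'c', length=2
Longest run: 'c' with length 2

2


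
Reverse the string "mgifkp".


Input: mgifkp
Reading characters right to left:
  Position 5: 'p'
  Position 4: 'k'
  Position 3: 'f'
  Position 2: 'i'
  Position 1: 'g'
  Position 0: 'm'
Reversed: pkfigm

pkfigm


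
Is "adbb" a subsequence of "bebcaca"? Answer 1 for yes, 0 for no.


Check if "adbb" is a subsequence of "bebcaca"
Greedy scan:
  Position 0 ('b'): no match needed
  Position 1 ('e'): no match needed
  Position 2 ('b'): no match needed
  Position 3 ('c'): no match needed
  Position 4 ('a'): matches sub[0] = 'a'
  Position 5 ('c'): no match needed
  Position 6 ('a'): no match needed
Only matched 1/4 characters => not a subsequence

0


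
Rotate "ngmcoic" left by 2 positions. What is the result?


Input: "ngmcoic", rotate left by 2
First 2 characters: "ng"
Remaining characters: "mcoic"
Concatenate remaining + first: "mcoic" + "ng" = "mcoicng"

mcoicng


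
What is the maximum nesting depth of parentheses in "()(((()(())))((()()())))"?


Input: "()(((()(())))((()()())))"
Tracking depth:
  Position 0 '(': depth becomes 1
  Position 1 ')': depth becomes 0
  Position 2 '(': depth becomes 1
  Position 3 '(': depth becomes 2
  Position 4 '(': depth becomes 3
  Position 5 '(': depth becomes 4
  Position 6 ')': depth becomes 3
  Position 7 '(': depth becomes 4
  Position 8 '(': depth becomes 5
  Position 9 ')': depth becomes 4
  Position 10 ')': depth becomes 3
  Position 11 ')': depth becomes 2
  Position 12 ')': depth becomes 1
  Position 13 '(': depth becomes 2
  Position 14 '(': depth becomes 3
  Position 15 '(': depth becomes 4
  Position 16 ')': depth becomes 3
  Position 17 '(': depth becomes 4
  Position 18 ')': depth becomes 3
  Position 19 '(': depth becomes 4
  Position 20 ')': depth becomes 3
  Position 21 ')': depth becomes 2
  Position 22 ')': depth becomes 1
  Position 23 ')': depth becomes 0
Maximum depth reached: 5

5


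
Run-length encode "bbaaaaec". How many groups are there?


Input: bbaaaaec
Scanning for consecutive runs:
  Group 1: 'b' x 2 (positions 0-1)
  Group 2: 'a' x 4 (positions 2-5)
  Group 3: 'e' x 1 (positions 6-6)
  Group 4: 'c' x 1 (positions 7-7)
Total groups: 4

4


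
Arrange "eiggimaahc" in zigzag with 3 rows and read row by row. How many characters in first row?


Zigzag "eiggimaahc" into 3 rows:
Placing characters:
  'e' => row 0
  'i' => row 1
  'g' => row 2
  'g' => row 1
  'i' => row 0
  'm' => row 1
  'a' => row 2
  'a' => row 1
  'h' => row 0
  'c' => row 1
Rows:
  Row 0: "eih"
  Row 1: "igmac"
  Row 2: "ga"
First row length: 3

3


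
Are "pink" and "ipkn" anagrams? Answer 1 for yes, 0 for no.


Strings: "pink", "ipkn"
Sorted first:  iknp
Sorted second: iknp
Sorted forms match => anagrams

1


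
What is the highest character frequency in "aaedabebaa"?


Input: aaedabebaa
Character counts:
  'a': 5
  'b': 2
  'd': 1
  'e': 2
Maximum frequency: 5

5


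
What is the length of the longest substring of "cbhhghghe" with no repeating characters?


Input: "cbhhghghe"
Sliding window (track last position of each char):
  Position 0 ('c'): window [0,0] length 1 -- new best
  Position 1 ('b'): window [0,1] length 2 -- new best
  Position 2 ('h'): window [0,2] length 3 -- new best
  Position 3 ('h'): repeat (last at 2), move window start to 3
  Position 3 ('h'): window [3,3] length 1
  Position 4 ('g'): window [3,4] length 2
  Position 5 ('h'): repeat (last at 3), move window start to 4
  Position 5 ('h'): window [4,5] length 2
  Position 6 ('g'): repeat (last at 4), move window start to 5
  Position 6 ('g'): window [5,6] length 2
  Position 7 ('h'): repeat (last at 5), move window start to 6
  Position 7 ('h'): window [6,7] length 2
  Position 8 ('e'): window [6,8] length 3
Longest substring with no repeats: "cbh" with length 3

3


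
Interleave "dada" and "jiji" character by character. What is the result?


Interleaving "dada" and "jiji":
  Position 0: 'd' from first, 'j' from second => "dj"
  Position 1: 'a' from first, 'i' from second => "ai"
  Position 2: 'd' from first, 'j' from second => "dj"
  Position 3: 'a' from first, 'i' from second => "ai"
Result: djaidjai

djaidjai


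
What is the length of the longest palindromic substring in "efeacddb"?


Input: "efeacddb"
Checking substrings for palindromes:
  [0:3] "efe" (len 3) => palindrome
  [5:7] "dd" (len 2) => palindrome
Longest palindromic substring: "efe" with length 3

3


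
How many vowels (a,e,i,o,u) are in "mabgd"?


Input: mabgd
Checking each character:
  'm' at position 0: consonant
  'a' at position 1: vowel (running total: 1)
  'b' at position 2: consonant
  'g' at position 3: consonant
  'd' at position 4: consonant
Total vowels: 1

1


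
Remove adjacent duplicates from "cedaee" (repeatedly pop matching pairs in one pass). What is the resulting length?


Input: cedaee
Stack-based adjacent duplicate removal:
  Read 'c': push. Stack: c
  Read 'e': push. Stack: ce
  Read 'd': push. Stack: ced
  Read 'a': push. Stack: ceda
  Read 'e': push. Stack: cedae
  Read 'e': matches stack top 'e' => pop. Stack: ceda
Final stack: "ceda" (length 4)

4


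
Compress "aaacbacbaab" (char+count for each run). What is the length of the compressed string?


Input: aaacbacbaab
Runs:
  'a' x 3 => "a3"
  'c' x 1 => "c1"
  'b' x 1 => "b1"
  'a' x 1 => "a1"
  'c' x 1 => "c1"
  'b' x 1 => "b1"
  'a' x 2 => "a2"
  'b' x 1 => "b1"
Compressed: "a3c1b1a1c1b1a2b1"
Compressed length: 16

16


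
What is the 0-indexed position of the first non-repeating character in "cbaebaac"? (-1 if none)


Input: cbaebaac
Character frequencies:
  'a': 3
  'b': 2
  'c': 2
  'e': 1
Scanning left to right for freq == 1:
  Position 0 ('c'): freq=2, skip
  Position 1 ('b'): freq=2, skip
  Position 2 ('a'): freq=3, skip
  Position 3 ('e'): unique! => answer = 3

3


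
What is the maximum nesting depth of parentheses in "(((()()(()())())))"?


Input: "(((()()(()())())))"
Tracking depth:
  Position 0 '(': depth becomes 1
  Position 1 '(': depth becomes 2
  Position 2 '(': depth becomes 3
  Position 3 '(': depth becomes 4
  Position 4 ')': depth becomes 3
  Position 5 '(': depth becomes 4
  Position 6 ')': depth becomes 3
  Position 7 '(': depth becomes 4
  Position 8 '(': depth becomes 5
  Position 9 ')': depth becomes 4
  Position 10 '(': depth becomes 5
  Position 11 ')': depth becomes 4
  Position 12 ')': depth becomes 3
  Position 13 '(': depth becomes 4
  Position 14 ')': depth becomes 3
  Position 15 ')': depth becomes 2
  Position 16 ')': depth becomes 1
  Position 17 ')': depth becomes 0
Maximum depth reached: 5

5


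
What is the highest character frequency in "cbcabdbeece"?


Input: cbcabdbeece
Character counts:
  'a': 1
  'b': 3
  'c': 3
  'd': 1
  'e': 3
Maximum frequency: 3

3


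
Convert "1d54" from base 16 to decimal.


Input: "1d54" in base 16
Positional expansion:
  Digit '1' (value 1) x 16^3 = 4096
  Digit 'd' (value 13) x 16^2 = 3328
  Digit '5' (value 5) x 16^1 = 80
  Digit '4' (value 4) x 16^0 = 4
Sum = 7508

7508


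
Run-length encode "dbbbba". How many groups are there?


Input: dbbbba
Scanning for consecutive runs:
  Group 1: 'd' x 1 (positions 0-0)
  Group 2: 'b' x 4 (positions 1-4)
  Group 3: 'a' x 1 (positions 5-5)
Total groups: 3

3


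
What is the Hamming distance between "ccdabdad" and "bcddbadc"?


Comparing "ccdabdad" and "bcddbadc" position by position:
  Position 0: 'c' vs 'b' => differ
  Position 1: 'c' vs 'c' => same
  Position 2: 'd' vs 'd' => same
  Position 3: 'a' vs 'd' => differ
  Position 4: 'b' vs 'b' => same
  Position 5: 'd' vs 'a' => differ
  Position 6: 'a' vs 'd' => differ
  Position 7: 'd' vs 'c' => differ
Total differences (Hamming distance): 5

5


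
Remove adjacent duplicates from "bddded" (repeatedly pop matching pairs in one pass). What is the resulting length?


Input: bddded
Stack-based adjacent duplicate removal:
  Read 'b': push. Stack: b
  Read 'd': push. Stack: bd
  Read 'd': matches stack top 'd' => pop. Stack: b
  Read 'd': push. Stack: bd
  Read 'e': push. Stack: bde
  Read 'd': push. Stack: bded
Final stack: "bded" (length 4)

4


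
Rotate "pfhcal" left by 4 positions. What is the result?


Input: "pfhcal", rotate left by 4
First 4 characters: "pfhc"
Remaining characters: "al"
Concatenate remaining + first: "al" + "pfhc" = "alpfhc"

alpfhc


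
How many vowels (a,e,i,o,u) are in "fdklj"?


Input: fdklj
Checking each character:
  'f' at position 0: consonant
  'd' at position 1: consonant
  'k' at position 2: consonant
  'l' at position 3: consonant
  'j' at position 4: consonant
Total vowels: 0

0


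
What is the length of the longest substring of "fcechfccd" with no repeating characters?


Input: "fcechfccd"
Sliding window (track last position of each char):
  Position 0 ('f'): window [0,0] length 1 -- new best
  Position 1 ('c'): window [0,1] length 2 -- new best
  Position 2 ('e'): window [0,2] length 3 -- new best
  Position 3 ('c'): repeat (last at 1), move window start to 2
  Position 3 ('c'): window [2,3] length 2
  Position 4 ('h'): window [2,4] length 3
  Position 5 ('f'): window [2,5] length 4 -- new best
  Position 6 ('c'): repeat (last at 3), move window start to 4
  Position 6 ('c'): window [4,6] length 3
  Position 7 ('c'): repeat (last at 6), move window start to 7
  Position 7 ('c'): window [7,7] length 1
  Position 8 ('d'): window [7,8] length 2
Longest substring with no repeats: "echf" with length 4

4


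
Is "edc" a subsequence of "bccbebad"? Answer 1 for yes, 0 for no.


Check if "edc" is a subsequence of "bccbebad"
Greedy scan:
  Position 0 ('b'): no match needed
  Position 1 ('c'): no match needed
  Position 2 ('c'): no match needed
  Position 3 ('b'): no match needed
  Position 4 ('e'): matches sub[0] = 'e'
  Position 5 ('b'): no match needed
  Position 6 ('a'): no match needed
  Position 7 ('d'): matches sub[1] = 'd'
Only matched 2/3 characters => not a subsequence

0


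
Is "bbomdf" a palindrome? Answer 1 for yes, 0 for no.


Input: bbomdf
Reversed: fdmobb
  Compare pos 0 ('b') with pos 5 ('f'): MISMATCH
  Compare pos 1 ('b') with pos 4 ('d'): MISMATCH
  Compare pos 2 ('o') with pos 3 ('m'): MISMATCH
Result: not a palindrome

0


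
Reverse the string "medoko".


Input: medoko
Reading characters right to left:
  Position 5: 'o'
  Position 4: 'k'
  Position 3: 'o'
  Position 2: 'd'
  Position 1: 'e'
  Position 0: 'm'
Reversed: okodem

okodem


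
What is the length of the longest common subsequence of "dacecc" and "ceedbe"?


LCS of "dacecc" and "ceedbe"
DP table:
           c    e    e    d    b    e
      0    0    0    0    0    0    0
  d   0    0    0    0    1    1    1
  a   0    0    0    0    1    1    1
  c   0    1    1    1    1    1    1
  e   0    1    2    2    2    2    2
  c   0    1    2    2    2    2    2
  c   0    1    2    2    2    2    2
LCS length = dp[6][6] = 2

2


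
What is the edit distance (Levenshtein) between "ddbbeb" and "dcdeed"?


Computing edit distance: "ddbbeb" -> "dcdeed"
DP table:
           d    c    d    e    e    d
      0    1    2    3    4    5    6
  d   1    0    1    2    3    4    5
  d   2    1    1    1    2    3    4
  b   3    2    2    2    2    3    4
  b   4    3    3    3    3    3    4
  e   5    4    4    4    3    3    4
  b   6    5    5    5    4    4    4
Edit distance = dp[6][6] = 4

4


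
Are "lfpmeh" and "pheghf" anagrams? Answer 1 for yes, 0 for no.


Strings: "lfpmeh", "pheghf"
Sorted first:  efhlmp
Sorted second: efghhp
Differ at position 2: 'h' vs 'g' => not anagrams

0


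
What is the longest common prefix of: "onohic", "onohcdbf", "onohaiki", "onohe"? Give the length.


Words: onohic, onohcdbf, onohaiki, onohe
  Position 0: all 'o' => match
  Position 1: all 'n' => match
  Position 2: all 'o' => match
  Position 3: all 'h' => match
  Position 4: ('i', 'c', 'a', 'e') => mismatch, stop
LCP = "onoh" (length 4)

4


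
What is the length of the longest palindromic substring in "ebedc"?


Input: "ebedc"
Checking substrings for palindromes:
  [0:3] "ebe" (len 3) => palindrome
Longest palindromic substring: "ebe" with length 3

3


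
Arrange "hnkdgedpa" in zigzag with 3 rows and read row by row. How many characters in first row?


Zigzag "hnkdgedpa" into 3 rows:
Placing characters:
  'h' => row 0
  'n' => row 1
  'k' => row 2
  'd' => row 1
  'g' => row 0
  'e' => row 1
  'd' => row 2
  'p' => row 1
  'a' => row 0
Rows:
  Row 0: "hga"
  Row 1: "ndep"
  Row 2: "kd"
First row length: 3

3


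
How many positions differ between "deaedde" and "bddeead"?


Comparing "deaedde" and "bddeead" position by position:
  Position 0: 'd' vs 'b' => DIFFER
  Position 1: 'e' vs 'd' => DIFFER
  Position 2: 'a' vs 'd' => DIFFER
  Position 3: 'e' vs 'e' => same
  Position 4: 'd' vs 'e' => DIFFER
  Position 5: 'd' vs 'a' => DIFFER
  Position 6: 'e' vs 'd' => DIFFER
Positions that differ: 6

6


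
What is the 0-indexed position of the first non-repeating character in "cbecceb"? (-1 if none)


Input: cbecceb
Character frequencies:
  'b': 2
  'c': 3
  'e': 2
Scanning left to right for freq == 1:
  Position 0 ('c'): freq=3, skip
  Position 1 ('b'): freq=2, skip
  Position 2 ('e'): freq=2, skip
  Position 3 ('c'): freq=3, skip
  Position 4 ('c'): freq=3, skip
  Position 5 ('e'): freq=2, skip
  Position 6 ('b'): freq=2, skip
  No unique character found => answer = -1

-1


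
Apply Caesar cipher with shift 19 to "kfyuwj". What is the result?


Caesar cipher: shift "kfyuwj" by 19
  'k' (pos 10) + 19 = pos 3 = 'd'
  'f' (pos 5) + 19 = pos 24 = 'y'
  'y' (pos 24) + 19 = pos 17 = 'r'
  'u' (pos 20) + 19 = pos 13 = 'n'
  'w' (pos 22) + 19 = pos 15 = 'p'
  'j' (pos 9) + 19 = pos 2 = 'c'
Result: dyrnpc

dyrnpc


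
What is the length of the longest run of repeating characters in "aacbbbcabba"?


Input: "aacbbbcabba"
Scanning for longest run:
  Position 1 ('a'): continues run of 'a', length=2
  Position 2 ('c'): new char, reset run to 1
  Position 3 ('b'): new char, reset run to 1
  Position 4 ('b'): continues run of 'b', length=2
  Position 5 ('b'): continues run of 'b', length=3
  Position 6 ('c'): new char, reset run to 1
  Position 7 ('a'): new char, reset run to 1
  Position 8 ('b'): new char, reset run to 1
  Position 9 ('b'): continues run of 'b', length=2
  Position 10 ('a'): new char, reset run to 1
Longest run: 'b' with length 3

3


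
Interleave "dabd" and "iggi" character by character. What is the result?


Interleaving "dabd" and "iggi":
  Position 0: 'd' from first, 'i' from second => "di"
  Position 1: 'a' from first, 'g' from second => "ag"
  Position 2: 'b' from first, 'g' from second => "bg"
  Position 3: 'd' from first, 'i' from second => "di"
Result: diagbgdi

diagbgdi


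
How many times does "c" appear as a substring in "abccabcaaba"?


Searching for "c" in "abccabcaaba"
Scanning each position:
  Position 0: "a" => no
  Position 1: "b" => no
  Position 2: "c" => MATCH
  Position 3: "c" => MATCH
  Position 4: "a" => no
  Position 5: "b" => no
  Position 6: "c" => MATCH
  Position 7: "a" => no
  Position 8: "a" => no
  Position 9: "b" => no
  Position 10: "a" => no
Total occurrences: 3

3


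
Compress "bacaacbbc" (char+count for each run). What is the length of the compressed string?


Input: bacaacbbc
Runs:
  'b' x 1 => "b1"
  'a' x 1 => "a1"
  'c' x 1 => "c1"
  'a' x 2 => "a2"
  'c' x 1 => "c1"
  'b' x 2 => "b2"
  'c' x 1 => "c1"
Compressed: "b1a1c1a2c1b2c1"
Compressed length: 14

14


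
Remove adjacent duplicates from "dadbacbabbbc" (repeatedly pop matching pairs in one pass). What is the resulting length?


Input: dadbacbabbbc
Stack-based adjacent duplicate removal:
  Read 'd': push. Stack: d
  Read 'a': push. Stack: da
  Read 'd': push. Stack: dad
  Read 'b': push. Stack: dadb
  Read 'a': push. Stack: dadba
  Read 'c': push. Stack: dadbac
  Read 'b': push. Stack: dadbacb
  Read 'a': push. Stack: dadbacba
  Read 'b': push. Stack: dadbacbab
  Read 'b': matches stack top 'b' => pop. Stack: dadbacba
  Read 'b': push. Stack: dadbacbab
  Read 'c': push. Stack: dadbacbabc
Final stack: "dadbacbabc" (length 10)

10


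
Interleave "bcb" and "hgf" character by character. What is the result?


Interleaving "bcb" and "hgf":
  Position 0: 'b' from first, 'h' from second => "bh"
  Position 1: 'c' from first, 'g' from second => "cg"
  Position 2: 'b' from first, 'f' from second => "bf"
Result: bhcgbf

bhcgbf


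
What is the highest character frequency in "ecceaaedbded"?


Input: ecceaaedbded
Character counts:
  'a': 2
  'b': 1
  'c': 2
  'd': 3
  'e': 4
Maximum frequency: 4

4


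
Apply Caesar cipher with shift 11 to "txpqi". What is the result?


Caesar cipher: shift "txpqi" by 11
  't' (pos 19) + 11 = pos 4 = 'e'
  'x' (pos 23) + 11 = pos 8 = 'i'
  'p' (pos 15) + 11 = pos 0 = 'a'
  'q' (pos 16) + 11 = pos 1 = 'b'
  'i' (pos 8) + 11 = pos 19 = 't'
Result: eiabt

eiabt


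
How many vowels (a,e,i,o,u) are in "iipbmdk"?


Input: iipbmdk
Checking each character:
  'i' at position 0: vowel (running total: 1)
  'i' at position 1: vowel (running total: 2)
  'p' at position 2: consonant
  'b' at position 3: consonant
  'm' at position 4: consonant
  'd' at position 5: consonant
  'k' at position 6: consonant
Total vowels: 2

2


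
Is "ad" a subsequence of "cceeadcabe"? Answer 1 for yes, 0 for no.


Check if "ad" is a subsequence of "cceeadcabe"
Greedy scan:
  Position 0 ('c'): no match needed
  Position 1 ('c'): no match needed
  Position 2 ('e'): no match needed
  Position 3 ('e'): no match needed
  Position 4 ('a'): matches sub[0] = 'a'
  Position 5 ('d'): matches sub[1] = 'd'
  Position 6 ('c'): no match needed
  Position 7 ('a'): no match needed
  Position 8 ('b'): no match needed
  Position 9 ('e'): no match needed
All 2 characters matched => is a subsequence

1


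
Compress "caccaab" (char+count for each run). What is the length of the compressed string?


Input: caccaab
Runs:
  'c' x 1 => "c1"
  'a' x 1 => "a1"
  'c' x 2 => "c2"
  'a' x 2 => "a2"
  'b' x 1 => "b1"
Compressed: "c1a1c2a2b1"
Compressed length: 10

10


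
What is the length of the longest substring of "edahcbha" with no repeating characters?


Input: "edahcbha"
Sliding window (track last position of each char):
  Position 0 ('e'): window [0,0] length 1 -- new best
  Position 1 ('d'): window [0,1] length 2 -- new best
  Position 2 ('a'): window [0,2] length 3 -- new best
  Position 3 ('h'): window [0,3] length 4 -- new best
  Position 4 ('c'): window [0,4] length 5 -- new best
  Position 5 ('b'): window [0,5] length 6 -- new best
  Position 6 ('h'): repeat (last at 3), move window start to 4
  Position 6 ('h'): window [4,6] length 3
  Position 7 ('a'): window [4,7] length 4
Longest substring with no repeats: "edahcb" with length 6

6


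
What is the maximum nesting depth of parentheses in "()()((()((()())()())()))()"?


Input: "()()((()((()())()())()))()"
Tracking depth:
  Position 0 '(': depth becomes 1
  Position 1 ')': depth becomes 0
  Position 2 '(': depth becomes 1
  Position 3 ')': depth becomes 0
  Position 4 '(': depth becomes 1
  Position 5 '(': depth becomes 2
  Position 6 '(': depth becomes 3
  Position 7 ')': depth becomes 2
  Position 8 '(': depth becomes 3
  Position 9 '(': depth becomes 4
  Position 10 '(': depth becomes 5
  Position 11 ')': depth becomes 4
  Position 12 '(': depth becomes 5
  Position 13 ')': depth becomes 4
  Position 14 ')': depth becomes 3
  Position 15 '(': depth becomes 4
  Position 16 ')': depth becomes 3
  Position 17 '(': depth becomes 4
  Position 18 ')': depth becomes 3
  Position 19 ')': depth becomes 2
  Position 20 '(': depth becomes 3
  Position 21 ')': depth becomes 2
  Position 22 ')': depth becomes 1
  Position 23 ')': depth becomes 0
  Position 24 '(': depth becomes 1
  Position 25 ')': depth becomes 0
Maximum depth reached: 5

5


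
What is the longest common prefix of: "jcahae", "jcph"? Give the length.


Words: jcahae, jcph
  Position 0: all 'j' => match
  Position 1: all 'c' => match
  Position 2: ('a', 'p') => mismatch, stop
LCP = "jc" (length 2)

2


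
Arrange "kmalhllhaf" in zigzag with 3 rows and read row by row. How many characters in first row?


Zigzag "kmalhllhaf" into 3 rows:
Placing characters:
  'k' => row 0
  'm' => row 1
  'a' => row 2
  'l' => row 1
  'h' => row 0
  'l' => row 1
  'l' => row 2
  'h' => row 1
  'a' => row 0
  'f' => row 1
Rows:
  Row 0: "kha"
  Row 1: "mllhf"
  Row 2: "al"
First row length: 3

3


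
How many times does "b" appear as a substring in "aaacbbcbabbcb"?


Searching for "b" in "aaacbbcbabbcb"
Scanning each position:
  Position 0: "a" => no
  Position 1: "a" => no
  Position 2: "a" => no
  Position 3: "c" => no
  Position 4: "b" => MATCH
  Position 5: "b" => MATCH
  Position 6: "c" => no
  Position 7: "b" => MATCH
  Position 8: "a" => no
  Position 9: "b" => MATCH
  Position 10: "b" => MATCH
  Position 11: "c" => no
  Position 12: "b" => MATCH
Total occurrences: 6

6


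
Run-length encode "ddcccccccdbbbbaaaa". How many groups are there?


Input: ddcccccccdbbbbaaaa
Scanning for consecutive runs:
  Group 1: 'd' x 2 (positions 0-1)
  Group 2: 'c' x 7 (positions 2-8)
  Group 3: 'd' x 1 (positions 9-9)
  Group 4: 'b' x 4 (positions 10-13)
  Group 5: 'a' x 4 (positions 14-17)
Total groups: 5

5


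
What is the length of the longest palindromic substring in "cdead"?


Input: "cdead"
Checking substrings for palindromes:
  No multi-char palindromic substrings found
Longest palindromic substring: "c" with length 1

1


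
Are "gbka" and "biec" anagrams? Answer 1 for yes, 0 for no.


Strings: "gbka", "biec"
Sorted first:  abgk
Sorted second: bcei
Differ at position 0: 'a' vs 'b' => not anagrams

0


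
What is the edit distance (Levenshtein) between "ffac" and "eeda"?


Computing edit distance: "ffac" -> "eeda"
DP table:
           e    e    d    a
      0    1    2    3    4
  f   1    1    2    3    4
  f   2    2    2    3    4
  a   3    3    3    3    3
  c   4    4    4    4    4
Edit distance = dp[4][4] = 4

4


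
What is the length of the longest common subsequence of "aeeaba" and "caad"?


LCS of "aeeaba" and "caad"
DP table:
           c    a    a    d
      0    0    0    0    0
  a   0    0    1    1    1
  e   0    0    1    1    1
  e   0    0    1    1    1
  a   0    0    1    2    2
  b   0    0    1    2    2
  a   0    0    1    2    2
LCS length = dp[6][4] = 2

2


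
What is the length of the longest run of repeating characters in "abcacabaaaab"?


Input: "abcacabaaaab"
Scanning for longest run:
  Position 1 ('b'): new char, reset run to 1
  Position 2 ('c'): new char, reset run to 1
  Position 3 ('a'): new char, reset run to 1
  Position 4 ('c'): new char, reset run to 1
  Position 5 ('a'): new char, reset run to 1
  Position 6 ('b'): new char, reset run to 1
  Position 7 ('a'): new char, reset run to 1
  Position 8 ('a'): continues run of 'a', length=2
  Position 9 ('a'): continues run of 'a', length=3
  Position 10 ('a'): continues run of 'a', length=4
  Position 11 ('b'): new char, reset run to 1
Longest run: 'a' with length 4

4


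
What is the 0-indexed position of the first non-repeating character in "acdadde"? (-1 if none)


Input: acdadde
Character frequencies:
  'a': 2
  'c': 1
  'd': 3
  'e': 1
Scanning left to right for freq == 1:
  Position 0 ('a'): freq=2, skip
  Position 1 ('c'): unique! => answer = 1

1


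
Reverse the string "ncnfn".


Input: ncnfn
Reading characters right to left:
  Position 4: 'n'
  Position 3: 'f'
  Position 2: 'n'
  Position 1: 'c'
  Position 0: 'n'
Reversed: nfncn

nfncn


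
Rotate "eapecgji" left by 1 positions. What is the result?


Input: "eapecgji", rotate left by 1
First 1 characters: "e"
Remaining characters: "apecgji"
Concatenate remaining + first: "apecgji" + "e" = "apecgjie"

apecgjie


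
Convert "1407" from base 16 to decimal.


Input: "1407" in base 16
Positional expansion:
  Digit '1' (value 1) x 16^3 = 4096
  Digit '4' (value 4) x 16^2 = 1024
  Digit '0' (value 0) x 16^1 = 0
  Digit '7' (value 7) x 16^0 = 7
Sum = 5127

5127


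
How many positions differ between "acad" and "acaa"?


Comparing "acad" and "acaa" position by position:
  Position 0: 'a' vs 'a' => same
  Position 1: 'c' vs 'c' => same
  Position 2: 'a' vs 'a' => same
  Position 3: 'd' vs 'a' => DIFFER
Positions that differ: 1

1


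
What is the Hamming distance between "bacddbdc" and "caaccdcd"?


Comparing "bacddbdc" and "caaccdcd" position by position:
  Position 0: 'b' vs 'c' => differ
  Position 1: 'a' vs 'a' => same
  Position 2: 'c' vs 'a' => differ
  Position 3: 'd' vs 'c' => differ
  Position 4: 'd' vs 'c' => differ
  Position 5: 'b' vs 'd' => differ
  Position 6: 'd' vs 'c' => differ
  Position 7: 'c' vs 'd' => differ
Total differences (Hamming distance): 7

7


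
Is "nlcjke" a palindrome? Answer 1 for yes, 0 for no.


Input: nlcjke
Reversed: ekjcln
  Compare pos 0 ('n') with pos 5 ('e'): MISMATCH
  Compare pos 1 ('l') with pos 4 ('k'): MISMATCH
  Compare pos 2 ('c') with pos 3 ('j'): MISMATCH
Result: not a palindrome

0


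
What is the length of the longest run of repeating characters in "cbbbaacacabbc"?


Input: "cbbbaacacabbc"
Scanning for longest run:
  Position 1 ('b'): new char, reset run to 1
  Position 2 ('b'): continues run of 'b', length=2
  Position 3 ('b'): continues run of 'b', length=3
  Position 4 ('a'): new char, reset run to 1
  Position 5 ('a'): continues run of 'a', length=2
  Position 6 ('c'): new char, reset run to 1
  Position 7 ('a'): new char, reset run to 1
  Position 8 ('c'): new char, reset run to 1
  Position 9 ('a'): new char, reset run to 1
  Position 10 ('b'): new char, reset run to 1
  Position 11 ('b'): continues run of 'b', length=2
  Position 12 ('c'): new char, reset run to 1
Longest run: 'b' with length 3

3


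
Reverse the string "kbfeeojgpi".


Input: kbfeeojgpi
Reading characters right to left:
  Position 9: 'i'
  Position 8: 'p'
  Position 7: 'g'
  Position 6: 'j'
  Position 5: 'o'
  Position 4: 'e'
  Position 3: 'e'
  Position 2: 'f'
  Position 1: 'b'
  Position 0: 'k'
Reversed: ipgjoeefbk

ipgjoeefbk


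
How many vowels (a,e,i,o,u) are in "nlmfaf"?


Input: nlmfaf
Checking each character:
  'n' at position 0: consonant
  'l' at position 1: consonant
  'm' at position 2: consonant
  'f' at position 3: consonant
  'a' at position 4: vowel (running total: 1)
  'f' at position 5: consonant
Total vowels: 1

1


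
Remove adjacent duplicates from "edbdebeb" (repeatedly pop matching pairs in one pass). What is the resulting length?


Input: edbdebeb
Stack-based adjacent duplicate removal:
  Read 'e': push. Stack: e
  Read 'd': push. Stack: ed
  Read 'b': push. Stack: edb
  Read 'd': push. Stack: edbd
  Read 'e': push. Stack: edbde
  Read 'b': push. Stack: edbdeb
  Read 'e': push. Stack: edbdebe
  Read 'b': push. Stack: edbdebeb
Final stack: "edbdebeb" (length 8)

8


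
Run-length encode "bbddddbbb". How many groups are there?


Input: bbddddbbb
Scanning for consecutive runs:
  Group 1: 'b' x 2 (positions 0-1)
  Group 2: 'd' x 4 (positions 2-5)
  Group 3: 'b' x 3 (positions 6-8)
Total groups: 3

3


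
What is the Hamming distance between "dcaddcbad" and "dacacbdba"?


Comparing "dcaddcbad" and "dacacbdba" position by position:
  Position 0: 'd' vs 'd' => same
  Position 1: 'c' vs 'a' => differ
  Position 2: 'a' vs 'c' => differ
  Position 3: 'd' vs 'a' => differ
  Position 4: 'd' vs 'c' => differ
  Position 5: 'c' vs 'b' => differ
  Position 6: 'b' vs 'd' => differ
  Position 7: 'a' vs 'b' => differ
  Position 8: 'd' vs 'a' => differ
Total differences (Hamming distance): 8

8


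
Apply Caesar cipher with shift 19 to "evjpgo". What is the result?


Caesar cipher: shift "evjpgo" by 19
  'e' (pos 4) + 19 = pos 23 = 'x'
  'v' (pos 21) + 19 = pos 14 = 'o'
  'j' (pos 9) + 19 = pos 2 = 'c'
  'p' (pos 15) + 19 = pos 8 = 'i'
  'g' (pos 6) + 19 = pos 25 = 'z'
  'o' (pos 14) + 19 = pos 7 = 'h'
Result: xocizh

xocizh


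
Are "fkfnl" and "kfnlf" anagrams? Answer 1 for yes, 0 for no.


Strings: "fkfnl", "kfnlf"
Sorted first:  ffkln
Sorted second: ffkln
Sorted forms match => anagrams

1


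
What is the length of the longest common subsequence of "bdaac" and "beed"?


LCS of "bdaac" and "beed"
DP table:
           b    e    e    d
      0    0    0    0    0
  b   0    1    1    1    1
  d   0    1    1    1    2
  a   0    1    1    1    2
  a   0    1    1    1    2
  c   0    1    1    1    2
LCS length = dp[5][4] = 2

2


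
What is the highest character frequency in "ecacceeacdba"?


Input: ecacceeacdba
Character counts:
  'a': 3
  'b': 1
  'c': 4
  'd': 1
  'e': 3
Maximum frequency: 4

4


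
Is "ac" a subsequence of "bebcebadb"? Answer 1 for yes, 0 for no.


Check if "ac" is a subsequence of "bebcebadb"
Greedy scan:
  Position 0 ('b'): no match needed
  Position 1 ('e'): no match needed
  Position 2 ('b'): no match needed
  Position 3 ('c'): no match needed
  Position 4 ('e'): no match needed
  Position 5 ('b'): no match needed
  Position 6 ('a'): matches sub[0] = 'a'
  Position 7 ('d'): no match needed
  Position 8 ('b'): no match needed
Only matched 1/2 characters => not a subsequence

0


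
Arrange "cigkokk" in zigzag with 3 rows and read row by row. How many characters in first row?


Zigzag "cigkokk" into 3 rows:
Placing characters:
  'c' => row 0
  'i' => row 1
  'g' => row 2
  'k' => row 1
  'o' => row 0
  'k' => row 1
  'k' => row 2
Rows:
  Row 0: "co"
  Row 1: "ikk"
  Row 2: "gk"
First row length: 2

2


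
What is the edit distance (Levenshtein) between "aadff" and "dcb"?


Computing edit distance: "aadff" -> "dcb"
DP table:
           d    c    b
      0    1    2    3
  a   1    1    2    3
  a   2    2    2    3
  d   3    2    3    3
  f   4    3    3    4
  f   5    4    4    4
Edit distance = dp[5][3] = 4

4
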